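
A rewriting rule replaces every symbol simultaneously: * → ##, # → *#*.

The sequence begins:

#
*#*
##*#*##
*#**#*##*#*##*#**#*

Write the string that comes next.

Rewriting the 19 symbols of *#**#*##*#*##*#**#* one by one yields ## *#* ## ## *#* ## *#* *#* ## *#* ## *#* *#* ## *#* ## ## *#* ##; concatenated:

##*#*####*#*##*#**#*##*#*##*#**#*##*#*####*#*##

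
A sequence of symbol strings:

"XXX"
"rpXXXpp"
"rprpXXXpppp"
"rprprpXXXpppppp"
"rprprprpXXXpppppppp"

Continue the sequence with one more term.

Every step adds rp to the front and pp to the end of the previous string.
Applying this once more to rprprprpXXXpppppppp:

rprprprprpXXXpppppppppp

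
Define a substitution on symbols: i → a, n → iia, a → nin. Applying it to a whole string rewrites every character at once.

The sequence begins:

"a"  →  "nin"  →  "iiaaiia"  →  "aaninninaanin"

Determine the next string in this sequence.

Replace each of the 13 characters of aaninninaanin in place — nin nin iia a iia iia a iia nin nin iia a iia — and concatenate.

ninniniiaaiiaiiaaiianinniniiaaiia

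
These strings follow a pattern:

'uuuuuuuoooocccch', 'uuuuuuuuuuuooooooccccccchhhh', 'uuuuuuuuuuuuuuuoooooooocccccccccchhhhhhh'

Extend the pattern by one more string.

The n-th term is 4n+3 u's then 2n+2 o's then 3n+1 c's then 3n-2 h's (n = 1, 2, …).
At n = 4 the blocks have lengths 19, 10, 13, 10.

uuuuuuuuuuuuuuuuuuuooooooooooccccccccccccchhhhhhhhhh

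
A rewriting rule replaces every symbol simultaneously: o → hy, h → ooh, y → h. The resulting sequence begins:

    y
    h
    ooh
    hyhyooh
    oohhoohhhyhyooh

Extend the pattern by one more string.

Applying the rule to each of the 15 symbols of oohhoohhhyhyooh gives the pieces hy hy ooh ooh hy hy ooh ooh ooh h ooh h hy hy ooh, which concatenate to the answer.

hyhyoohoohhyhyoohoohoohhoohhhyhyooh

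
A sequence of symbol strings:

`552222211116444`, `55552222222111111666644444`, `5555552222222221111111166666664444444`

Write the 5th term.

55555555552222222222222111111111111666666666666644444444444

The n-th term is 2n 5's then 2n+3 2's then 2n+2 1's then 3n-2 6's then 2n+1 4's (n = 1, 2, …).
For term 5, n = 5, so the run lengths are 10, 13, 12, 13, 11.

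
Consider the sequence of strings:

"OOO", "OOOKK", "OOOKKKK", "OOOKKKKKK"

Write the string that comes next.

Every step adds KK to the end: s(k+1) = s(k)·KK.
Applying this once more to OOOKKKKKK:

OOOKKKKKKKK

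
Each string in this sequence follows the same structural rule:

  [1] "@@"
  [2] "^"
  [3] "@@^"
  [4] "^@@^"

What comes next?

@@^^@@^

This is a Fibonacci-style word recurrence s(k) = s(k−2)·s(k−1): e.g. @@·^ = @@^.
So term 5 is @@^·^@@^.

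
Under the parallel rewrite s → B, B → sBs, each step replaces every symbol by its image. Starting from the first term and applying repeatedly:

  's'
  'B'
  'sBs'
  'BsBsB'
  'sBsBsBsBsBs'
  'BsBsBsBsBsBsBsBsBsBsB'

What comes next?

Replace each of the 21 characters of BsBsBsBsBsBsBsBsBsBsB in place — sBs B sBs B sBs B sBs B sBs B sBs B sBs B sBs B sBs B sBs B sBs — and concatenate.

sBsBsBsBsBsBsBsBsBsBsBsBsBsBsBsBsBsBsBsBsBs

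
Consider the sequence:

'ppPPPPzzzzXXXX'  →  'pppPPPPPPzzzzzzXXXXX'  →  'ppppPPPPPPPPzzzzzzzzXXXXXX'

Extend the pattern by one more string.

pppppPPPPPPPPPPzzzzzzzzzzXXXXXXX

Each string has the form p^{n} P^{2n} z^{2n} X^{n+2}, where the shown terms are n = 2, 3, 4.
At n = 5 the blocks have lengths 5, 10, 10, 7.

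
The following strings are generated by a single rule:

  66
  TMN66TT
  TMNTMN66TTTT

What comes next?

Every step adds TMN to the front and TT to the end of the previous string.
Applying this once more to TMNTMN66TTTT:

TMNTMNTMN66TTTTTT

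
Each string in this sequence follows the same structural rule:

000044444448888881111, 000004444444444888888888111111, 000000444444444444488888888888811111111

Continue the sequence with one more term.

000000044444444444444448888888888888881111111111

Each string has the form 0^{n+2} 4^{3n+1} 8^{3n} 1^{2n}, where the shown terms are n = 2, 3, 4.
Setting n = 5 gives 7, 16, 15, 10 characters in each block.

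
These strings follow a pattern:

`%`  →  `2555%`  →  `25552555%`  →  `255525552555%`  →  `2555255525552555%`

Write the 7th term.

Each term is the previous one with 2555 prepended.
From 2555255525552555%, 2 further steps: 2555255525552555% → 25552555255525552555% → (answer).

255525552555255525552555%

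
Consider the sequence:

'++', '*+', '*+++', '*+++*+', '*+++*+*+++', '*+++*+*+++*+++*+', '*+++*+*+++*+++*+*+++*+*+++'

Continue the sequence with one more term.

From term 3 onward, concatenate the last term with the second-to-last: *+·++ = *+++, *+++·*+ = *+++*+, …
So term 8 is *+++*+*+++*+++*+*+++*+*+++·*+++*+*+++*+++*+.

*+++*+*+++*+++*+*+++*+*+++*+++*+*+++*+++*+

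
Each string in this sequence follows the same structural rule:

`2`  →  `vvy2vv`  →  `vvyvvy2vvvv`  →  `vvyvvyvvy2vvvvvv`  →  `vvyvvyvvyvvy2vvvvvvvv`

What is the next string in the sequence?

s(k+1) = vvy·s(k)·vv, so each term gains vvy as a prefix and vv as a suffix.
Applying this once more to vvyvvyvvyvvy2vvvvvvvv:

vvyvvyvvyvvyvvy2vvvvvvvvvv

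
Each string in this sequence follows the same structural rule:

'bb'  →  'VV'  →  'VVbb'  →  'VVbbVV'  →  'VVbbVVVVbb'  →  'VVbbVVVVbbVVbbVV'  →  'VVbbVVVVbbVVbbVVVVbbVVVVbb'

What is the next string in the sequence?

Each term (from the third on) is the previous term followed by the one before it: term 3 = VV·bb = VVbb.
So term 8 is VVbbVVVVbbVVbbVVVVbbVVVVbb·VVbbVVVVbbVVbbVV.

VVbbVVVVbbVVbbVVVVbbVVVVbbVVbbVVVVbbVVbbVV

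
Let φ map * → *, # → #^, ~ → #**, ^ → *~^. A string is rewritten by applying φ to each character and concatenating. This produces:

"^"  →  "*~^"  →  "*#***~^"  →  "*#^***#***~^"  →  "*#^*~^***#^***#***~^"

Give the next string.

φ(*#^*~^***#^***#***~^) expands symbol-by-symbol to * #^ *~^ * #** *~^ * * * #^ *~^ * * * #^ * * * #** *~^; joining the 20 pieces gives the next term.

*#^*~^*#***~^***#^*~^***#^***#***~^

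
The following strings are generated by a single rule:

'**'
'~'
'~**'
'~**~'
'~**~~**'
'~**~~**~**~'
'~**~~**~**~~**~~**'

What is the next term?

Each term (from the third on) is the previous term followed by the one before it: term 3 = ~·** = ~**.
So term 8 is ~**~~**~**~~**~~**·~**~~**~**~.

~**~~**~**~~**~~**~**~~**~**~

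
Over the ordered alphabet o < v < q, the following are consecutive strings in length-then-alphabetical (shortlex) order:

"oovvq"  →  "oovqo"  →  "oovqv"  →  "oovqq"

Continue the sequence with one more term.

The successor of oovqq increments the rightmost position that isn't already q and resets every position after it to o.

ooqoo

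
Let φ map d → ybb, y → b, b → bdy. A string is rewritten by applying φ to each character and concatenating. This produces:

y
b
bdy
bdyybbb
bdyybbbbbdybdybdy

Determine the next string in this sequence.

bdyybbbbbdybdybdybdybdyybbbbdyybbbbdyybbb

Replace each of the 17 characters of bdyybbbbbdybdybdy in place — bdy ybb b b bdy bdy bdy bdy bdy ybb b bdy ybb b bdy ybb b — and concatenate.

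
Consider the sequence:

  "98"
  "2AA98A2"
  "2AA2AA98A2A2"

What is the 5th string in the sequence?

2AA2AA2AA2AA98A2A2A2A2

Each term wraps the previous one in 2AA on the left and A2 on the right.
From 2AA2AA98A2A2, 2 further steps: 2AA2AA98A2A2 → 2AA2AA2AA98A2A2A2 → (answer).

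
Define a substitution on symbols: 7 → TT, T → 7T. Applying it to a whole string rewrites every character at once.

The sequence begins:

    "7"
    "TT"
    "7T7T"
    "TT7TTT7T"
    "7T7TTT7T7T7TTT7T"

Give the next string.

Applying the rule to each of the 16 symbols of 7T7TTT7T7T7TTT7T gives the pieces TT 7T TT 7T 7T 7T TT 7T TT 7T TT 7T 7T 7T TT 7T, which concatenate to the answer.

TT7TTT7T7T7TTT7TTT7TTT7T7T7TTT7T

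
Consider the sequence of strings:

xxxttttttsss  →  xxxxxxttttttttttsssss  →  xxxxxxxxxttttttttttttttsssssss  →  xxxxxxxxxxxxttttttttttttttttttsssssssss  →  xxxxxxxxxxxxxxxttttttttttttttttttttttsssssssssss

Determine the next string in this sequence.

xxxxxxxxxxxxxxxxxxttttttttttttttttttttttttttsssssssssssss

Term n consists of 3n x's, followed by 4n+2 t's, followed by 2n+1 s's (n = 1, 2, …).
Setting n = 6 gives 18, 26, 13 characters in each block.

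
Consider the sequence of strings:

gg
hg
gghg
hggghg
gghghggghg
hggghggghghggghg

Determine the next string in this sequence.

gghghggghghggghggghghggghg

From term 3 onward, concatenate the second-to-last term with the last: gg·hg = gghg, hg·gghg = hggghg, …
Continuing: gghghggghg · hggghggghghggghg gives term 7.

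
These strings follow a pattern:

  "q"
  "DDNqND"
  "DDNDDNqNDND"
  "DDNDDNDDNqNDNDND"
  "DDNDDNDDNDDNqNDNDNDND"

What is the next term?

DDNDDNDDNDDNDDNqNDNDNDNDND

s(k+1) = DDN·s(k)·ND, so each term gains DDN as a prefix and ND as a suffix.
So the next term is DDN·DDNDDNDDNDDNqNDNDNDND·ND.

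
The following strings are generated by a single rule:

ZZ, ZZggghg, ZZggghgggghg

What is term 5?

ZZggghgggghgggghgggghg

Each term is the previous one with ggghg appended.
From ZZggghgggghg, 2 further steps: ZZggghgggghg → ZZggghgggghgggghg → (answer).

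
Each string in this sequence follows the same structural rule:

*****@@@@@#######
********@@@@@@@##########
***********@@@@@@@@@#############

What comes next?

Reading off run lengths: * runs 5, 8, 11; @ runs 5, 7, 9; # runs 7, 10, 13 — each is linear in n, where the shown terms are n = 2, 3, 4.
Setting n = 5 gives 14, 11, 16 characters in each block.

**************@@@@@@@@@@@################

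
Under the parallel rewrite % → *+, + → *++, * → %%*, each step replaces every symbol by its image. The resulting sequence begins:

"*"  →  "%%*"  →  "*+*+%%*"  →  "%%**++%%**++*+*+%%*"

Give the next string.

Rewriting the 19 symbols of %%**++%%**++*+*+%%* one by one yields *+ *+ %%* %%* *++ *++ *+ *+ %%* %%* *++ *++ %%* *++ %%* *++ *+ *+ %%*; concatenated:

*+*+%%*%%**++*++*+*+%%*%%**++*++%%**++%%**++*+*+%%*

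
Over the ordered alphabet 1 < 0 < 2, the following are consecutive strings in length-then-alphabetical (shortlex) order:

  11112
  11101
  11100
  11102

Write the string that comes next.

Find the rightmost character of 11102 below 2, bump it to the next letter, and reset everything to its right to 1.

11121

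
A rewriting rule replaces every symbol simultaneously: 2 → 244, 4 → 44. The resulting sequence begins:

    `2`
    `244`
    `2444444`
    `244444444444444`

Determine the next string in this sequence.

2444444444444444444444444444444

φ(244444444444444) expands symbol-by-symbol to 244 44 44 44 44 44 44 44 44 44 44 44 44 44 44; joining the 15 pieces gives the next term.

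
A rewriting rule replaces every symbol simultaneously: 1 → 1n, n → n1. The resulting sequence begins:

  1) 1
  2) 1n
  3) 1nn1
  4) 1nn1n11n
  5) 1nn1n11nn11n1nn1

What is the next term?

Applying the rule to each of the 16 symbols of 1nn1n11nn11n1nn1 gives the pieces 1n n1 n1 1n n1 1n 1n n1 n1 1n 1n n1 1n n1 n1 1n, which concatenate to the answer.

1nn1n11nn11n1nn1n11n1nn11nn1n11n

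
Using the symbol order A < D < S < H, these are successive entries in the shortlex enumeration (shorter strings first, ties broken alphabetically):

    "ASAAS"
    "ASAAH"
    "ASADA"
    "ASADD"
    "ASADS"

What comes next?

ASADH

The successor of ASADS increments the rightmost position that isn't already H and resets every position after it to A.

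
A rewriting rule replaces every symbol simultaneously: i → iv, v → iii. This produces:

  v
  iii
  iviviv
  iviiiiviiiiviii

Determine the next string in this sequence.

Replace each of the 15 characters of iviiiiviiiiviii in place — iv iii iv iv iv iv iii iv iv iv iv iii iv iv iv — and concatenate.

iviiiiviviviviiiiviviviviiiiviviv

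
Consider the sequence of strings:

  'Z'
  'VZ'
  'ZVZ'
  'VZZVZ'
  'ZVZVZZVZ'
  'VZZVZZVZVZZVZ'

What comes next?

ZVZVZZVZVZZVZZVZVZZVZ

Each term (from the third on) is the two preceding terms concatenated in order: term 3 = Z·VZ = ZVZ.
The next term joins ZVZVZZVZ and VZZVZZVZVZZVZ.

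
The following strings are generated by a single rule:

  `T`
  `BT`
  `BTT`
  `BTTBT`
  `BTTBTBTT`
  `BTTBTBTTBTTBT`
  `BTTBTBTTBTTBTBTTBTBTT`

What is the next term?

Each term (from the third on) is the previous term followed by the one before it: term 3 = BT·T = BTT.
Continuing: BTTBTBTTBTTBTBTTBTBTT · BTTBTBTTBTTBT gives term 8.

BTTBTBTTBTTBTBTTBTBTTBTTBTBTTBTTBT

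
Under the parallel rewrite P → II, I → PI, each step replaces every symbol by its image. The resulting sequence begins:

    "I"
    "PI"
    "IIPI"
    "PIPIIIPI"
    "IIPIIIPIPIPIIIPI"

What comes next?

φ(IIPIIIPIPIPIIIPI) expands symbol-by-symbol to PI PI II PI PI PI II PI II PI II PI PI PI II PI; joining the 16 pieces gives the next term.

PIPIIIPIPIPIIIPIIIPIIIPIPIPIIIPI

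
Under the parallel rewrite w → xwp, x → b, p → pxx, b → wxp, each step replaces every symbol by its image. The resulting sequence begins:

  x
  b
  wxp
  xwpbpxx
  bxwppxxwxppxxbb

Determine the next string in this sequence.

wxpbxwppxxpxxbbxwpbpxxpxxbbwxpwxp

φ(bxwppxxwxppxxbb) expands symbol-by-symbol to wxp b xwp pxx pxx b b xwp b pxx pxx b b wxp wxp; joining the 15 pieces gives the next term.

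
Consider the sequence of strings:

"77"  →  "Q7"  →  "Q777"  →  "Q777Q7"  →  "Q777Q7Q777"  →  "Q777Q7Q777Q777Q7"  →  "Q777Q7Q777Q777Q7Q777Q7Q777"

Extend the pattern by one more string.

Q777Q7Q777Q777Q7Q777Q7Q777Q777Q7Q777Q777Q7

From term 3 onward, concatenate the last term with the second-to-last: Q7·77 = Q777, Q777·Q7 = Q777Q7, …
Continuing: Q777Q7Q777Q777Q7Q777Q7Q777 · Q777Q7Q777Q777Q7 gives term 8.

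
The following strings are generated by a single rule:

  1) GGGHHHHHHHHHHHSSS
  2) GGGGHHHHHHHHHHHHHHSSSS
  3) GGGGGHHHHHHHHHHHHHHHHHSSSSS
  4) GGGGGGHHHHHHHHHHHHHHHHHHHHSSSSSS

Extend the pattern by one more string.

GGGGGGGHHHHHHHHHHHHHHHHHHHHHHHSSSSSSS

Reading off run lengths: G runs 3, 4, 5, 6; H runs 11, 14, 17, 20; S runs 3, 4, 5, 6 — each is linear in n, where the shown terms are n = 3, 4, 5, 6.
Setting n = 7 gives 7, 23, 7 characters in each block.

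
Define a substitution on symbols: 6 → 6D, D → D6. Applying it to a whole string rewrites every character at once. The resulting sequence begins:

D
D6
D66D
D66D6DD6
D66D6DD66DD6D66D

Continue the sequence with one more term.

D66D6DD66DD6D66D6DD6D66DD66D6DD6

Applying the rule to each of the 16 symbols of D66D6DD66DD6D66D gives the pieces D6 6D 6D D6 6D D6 D6 6D 6D D6 D6 6D D6 6D 6D D6, which concatenate to the answer.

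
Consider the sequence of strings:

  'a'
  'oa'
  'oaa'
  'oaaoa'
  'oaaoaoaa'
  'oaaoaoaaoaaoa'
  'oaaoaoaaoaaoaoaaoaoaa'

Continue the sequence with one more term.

This is a Fibonacci-style word recurrence s(k) = s(k−1)·s(k−2): e.g. oa·a = oaa.
Continuing: oaaoaoaaoaaoaoaaoaoaa · oaaoaoaaoaaoa gives term 8.

oaaoaoaaoaaoaoaaoaoaaoaaoaoaaoaaoa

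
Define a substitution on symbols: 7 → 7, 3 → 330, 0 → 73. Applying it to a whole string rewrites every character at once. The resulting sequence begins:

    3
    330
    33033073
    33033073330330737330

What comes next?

Replace each of the 20 characters of 33033073330330737330 in place — 330 330 73 330 330 73 7 330 330 330 73 330 330 73 7 330 7 330 330 73 — and concatenate.

3303307333033073733033033073330330737330733033073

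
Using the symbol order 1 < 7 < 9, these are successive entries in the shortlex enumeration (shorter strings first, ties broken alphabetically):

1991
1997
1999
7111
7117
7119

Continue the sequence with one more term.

7171

The successor of 7119 increments the rightmost position that isn't already 9 and resets every position after it to 1.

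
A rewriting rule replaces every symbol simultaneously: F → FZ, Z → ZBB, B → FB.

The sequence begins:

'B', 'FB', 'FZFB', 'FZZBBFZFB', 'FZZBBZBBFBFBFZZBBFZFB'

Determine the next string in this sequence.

φ(FZZBBZBBFBFBFZZBBFZFB) expands symbol-by-symbol to FZ ZBB ZBB FB FB ZBB FB FB FZ FB FZ FB FZ ZBB ZBB FB FB FZ ZBB FZ FB; joining the 21 pieces gives the next term.

FZZBBZBBFBFBZBBFBFBFZFBFZFBFZZBBZBBFBFBFZZBBFZFB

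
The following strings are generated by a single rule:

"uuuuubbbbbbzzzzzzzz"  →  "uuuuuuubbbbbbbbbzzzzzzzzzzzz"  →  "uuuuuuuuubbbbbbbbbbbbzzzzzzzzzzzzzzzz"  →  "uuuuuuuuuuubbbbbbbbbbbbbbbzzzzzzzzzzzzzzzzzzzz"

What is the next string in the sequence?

Each string has the form u^{2n+1} b^{3n} z^{4n}, where the shown terms are n = 2, 3, 4, 5.
At n = 6 the blocks have lengths 13, 18, 24.

uuuuuuuuuuuuubbbbbbbbbbbbbbbbbbzzzzzzzzzzzzzzzzzzzzzzzz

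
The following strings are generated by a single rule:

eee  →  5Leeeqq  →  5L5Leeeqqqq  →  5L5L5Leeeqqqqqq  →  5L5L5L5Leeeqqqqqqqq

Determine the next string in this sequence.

Every step adds 5L to the front and qq to the end of the previous string.
One more step from 5L5L5L5Leeeqqqqqqqq gives the answer.

5L5L5L5L5Leeeqqqqqqqqqq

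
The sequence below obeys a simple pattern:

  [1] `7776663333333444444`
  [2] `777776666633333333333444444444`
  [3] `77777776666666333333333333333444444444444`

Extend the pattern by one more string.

7777777776666666663333333333333333333444444444444444

Reading off run lengths: 7 runs 3, 5, 7; 6 runs 3, 5, 7; 3 runs 7, 11, 15; 4 runs 6, 9, 12 — each is linear in n, where the shown terms are n = 2, 3, 4.
For the next term, n = 5, so the run lengths are 9, 9, 19, 15.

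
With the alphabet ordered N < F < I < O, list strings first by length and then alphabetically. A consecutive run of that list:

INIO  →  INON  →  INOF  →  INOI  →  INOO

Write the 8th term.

IFNI

Advancing 3 positions from INOO through INOO → IFNN → IFNF reaches term 8.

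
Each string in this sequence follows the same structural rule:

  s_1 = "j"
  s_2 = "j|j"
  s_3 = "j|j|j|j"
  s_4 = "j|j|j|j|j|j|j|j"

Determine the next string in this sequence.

j|j|j|j|j|j|j|j|j|j|j|j|j|j|j|j

Every step duplicates the string with '|' between the halves.
So the next term is two copies of j|j|j|j|j|j|j|j with '|' between the halves.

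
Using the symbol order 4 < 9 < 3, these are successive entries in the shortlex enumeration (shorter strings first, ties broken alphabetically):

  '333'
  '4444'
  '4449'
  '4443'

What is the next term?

4494

Treat 4443 as a base-3 numeral over the given alphabet and add one, carrying through any trailing 3's.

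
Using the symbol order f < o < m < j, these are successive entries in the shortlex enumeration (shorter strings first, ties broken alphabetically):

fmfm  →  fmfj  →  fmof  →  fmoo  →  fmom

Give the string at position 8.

fmmo

Stepping forward 3 times from fmom: fmom → fmoj → fmmf, then the target.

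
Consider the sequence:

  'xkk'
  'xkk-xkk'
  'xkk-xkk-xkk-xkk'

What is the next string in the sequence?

Every step duplicates the string with '-' between the halves.
So the next term is two copies of xkk-xkk-xkk-xkk with '-' between the halves.

xkk-xkk-xkk-xkk-xkk-xkk-xkk-xkk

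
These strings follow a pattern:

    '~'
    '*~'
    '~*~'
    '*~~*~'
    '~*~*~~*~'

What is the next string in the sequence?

This is a Fibonacci-style word recurrence s(k) = s(k−2)·s(k−1): e.g. ~·*~ = ~*~.
Continuing: *~~*~ · ~*~*~~*~ gives term 6.

*~~*~~*~*~~*~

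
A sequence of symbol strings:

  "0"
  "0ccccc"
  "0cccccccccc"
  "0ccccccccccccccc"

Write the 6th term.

0ccccccccccccccccccccccccc

Each term is the previous one with ccccc appended.
From 0ccccccccccccccc, 2 further steps: 0ccccccccccccccc → 0cccccccccccccccccccc → (answer).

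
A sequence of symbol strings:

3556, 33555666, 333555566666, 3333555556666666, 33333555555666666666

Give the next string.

333333555555566666666666

Term n consists of n 3's, followed by n+1 5's, followed by 2n-1 6's (n = 1, 2, …).
At n = 6 the blocks have lengths 6, 7, 11.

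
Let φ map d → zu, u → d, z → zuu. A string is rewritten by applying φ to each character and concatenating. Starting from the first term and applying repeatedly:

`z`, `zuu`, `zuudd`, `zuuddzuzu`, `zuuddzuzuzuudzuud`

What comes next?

Applying the rule to each of the 17 symbols of zuuddzuzuzuudzuud gives the pieces zuu d d zu zu zuu d zuu d zuu d d zu zuu d d zu, which concatenate to the answer.

zuuddzuzuzuudzuudzuuddzuzuuddzu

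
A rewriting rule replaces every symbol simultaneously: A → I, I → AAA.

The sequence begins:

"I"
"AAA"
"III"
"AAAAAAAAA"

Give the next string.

Expanding AAAAAAAAA: A→I, A→I, A→I, A→I, A→I, A→I, A→I, A→I, A→I. Concatenated: I I I I I I I I I.

IIIIIIIII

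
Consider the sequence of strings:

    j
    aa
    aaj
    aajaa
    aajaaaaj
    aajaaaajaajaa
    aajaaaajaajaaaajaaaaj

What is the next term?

aajaaaajaajaaaajaaaajaajaaaajaajaa

This is a Fibonacci-style word recurrence s(k) = s(k−1)·s(k−2): e.g. aa·j = aaj.
Continuing: aajaaaajaajaaaajaaaaj · aajaaaajaajaa gives term 8.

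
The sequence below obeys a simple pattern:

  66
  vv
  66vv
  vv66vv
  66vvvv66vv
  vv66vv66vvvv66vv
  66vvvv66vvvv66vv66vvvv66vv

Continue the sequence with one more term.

From term 3 onward, concatenate the second-to-last term with the last: 66·vv = 66vv, vv·66vv = vv66vv, …
The next term joins vv66vv66vvvv66vv and 66vvvv66vvvv66vv66vvvv66vv.

vv66vv66vvvv66vv66vvvv66vvvv66vv66vvvv66vv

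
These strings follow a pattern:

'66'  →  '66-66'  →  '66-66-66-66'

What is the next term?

Every step duplicates the string with '-' between the halves.
Doubling 66-66-66-66 with '-' between the halves:

66-66-66-66-66-66-66-66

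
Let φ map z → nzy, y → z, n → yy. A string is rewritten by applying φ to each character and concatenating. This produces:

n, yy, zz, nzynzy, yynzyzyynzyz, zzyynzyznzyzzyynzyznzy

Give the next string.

nzynzyzzyynzyznzyyynzyznzynzyzzyynzyznzyyynzyz

Replace each of the 22 characters of zzyynzyznzyzzyynzyznzy in place — nzy nzy z z yy nzy z nzy yy nzy z nzy nzy z z yy nzy z nzy yy nzy z — and concatenate.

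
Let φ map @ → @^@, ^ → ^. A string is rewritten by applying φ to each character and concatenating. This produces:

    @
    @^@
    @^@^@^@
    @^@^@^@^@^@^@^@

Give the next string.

φ(@^@^@^@^@^@^@^@) expands symbol-by-symbol to @^@ ^ @^@ ^ @^@ ^ @^@ ^ @^@ ^ @^@ ^ @^@ ^ @^@; joining the 15 pieces gives the next term.

@^@^@^@^@^@^@^@^@^@^@^@^@^@^@^@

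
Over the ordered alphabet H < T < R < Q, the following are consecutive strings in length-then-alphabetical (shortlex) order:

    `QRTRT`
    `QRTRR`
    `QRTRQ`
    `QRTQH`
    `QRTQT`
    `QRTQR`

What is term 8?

QRRHH

Stepping forward 2 times from QRTQR: QRTQR → QRTQQ, then the target.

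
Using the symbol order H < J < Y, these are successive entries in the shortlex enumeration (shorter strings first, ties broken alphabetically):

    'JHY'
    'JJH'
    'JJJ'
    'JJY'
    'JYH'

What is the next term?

The successor of JYH increments the rightmost position that isn't already Y and resets every position after it to H.

JYJ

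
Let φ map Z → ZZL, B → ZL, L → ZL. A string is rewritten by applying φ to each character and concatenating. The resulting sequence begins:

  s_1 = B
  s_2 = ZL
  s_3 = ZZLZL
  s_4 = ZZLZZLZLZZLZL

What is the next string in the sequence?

φ(ZZLZZLZLZZLZL) expands symbol-by-symbol to ZZL ZZL ZL ZZL ZZL ZL ZZL ZL ZZL ZZL ZL ZZL ZL; joining the 13 pieces gives the next term.

ZZLZZLZLZZLZZLZLZZLZLZZLZZLZLZZLZL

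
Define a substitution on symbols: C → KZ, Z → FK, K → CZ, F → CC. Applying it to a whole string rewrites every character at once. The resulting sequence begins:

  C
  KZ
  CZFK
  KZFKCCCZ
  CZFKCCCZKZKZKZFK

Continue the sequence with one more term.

KZFKCCCZKZKZKZFKCZFKCZFKCZFKCCCZ

φ(CZFKCCCZKZKZKZFK) expands symbol-by-symbol to KZ FK CC CZ KZ KZ KZ FK CZ FK CZ FK CZ FK CC CZ; joining the 16 pieces gives the next term.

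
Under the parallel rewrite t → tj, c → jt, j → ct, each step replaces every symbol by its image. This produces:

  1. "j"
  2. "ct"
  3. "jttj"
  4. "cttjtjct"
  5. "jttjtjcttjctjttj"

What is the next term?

Replace each of the 16 characters of jttjtjcttjctjttj in place — ct tj tj ct tj ct jt tj tj ct jt tj ct tj tj ct — and concatenate.

cttjtjcttjctjttjtjctjttjcttjtjct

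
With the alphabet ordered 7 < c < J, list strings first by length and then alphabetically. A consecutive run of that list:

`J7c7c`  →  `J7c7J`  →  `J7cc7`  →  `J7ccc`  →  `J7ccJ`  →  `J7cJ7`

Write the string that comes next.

Treat J7cJ7 as a base-3 numeral over the given alphabet and add one, carrying through any trailing J's.

J7cJc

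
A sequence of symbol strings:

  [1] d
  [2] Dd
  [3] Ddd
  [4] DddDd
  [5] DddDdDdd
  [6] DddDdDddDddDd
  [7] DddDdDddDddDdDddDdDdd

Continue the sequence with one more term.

From term 3 onward, concatenate the last term with the second-to-last: Dd·d = Ddd, Ddd·Dd = DddDd, …
So term 8 is DddDdDddDddDdDddDdDdd·DddDdDddDddDd.

DddDdDddDddDdDddDdDddDddDdDddDddDd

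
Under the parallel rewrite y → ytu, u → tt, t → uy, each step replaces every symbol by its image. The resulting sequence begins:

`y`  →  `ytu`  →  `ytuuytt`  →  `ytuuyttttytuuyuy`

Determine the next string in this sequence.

Replace each of the 16 characters of ytuuyttttytuuyuy in place — ytu uy tt tt ytu uy uy uy uy ytu uy tt tt ytu tt ytu — and concatenate.

ytuuyttttytuuyuyuyuyytuuyttttytuttytu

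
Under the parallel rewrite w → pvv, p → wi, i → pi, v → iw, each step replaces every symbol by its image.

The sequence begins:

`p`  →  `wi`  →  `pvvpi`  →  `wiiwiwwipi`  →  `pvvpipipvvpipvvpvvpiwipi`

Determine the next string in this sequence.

wiiwiwwipiwipiwiiwiwwipiwiiwiwwiiwiwwipipvvpiwipi

Replace each of the 24 characters of pvvpipipvvpipvvpvvpiwipi in place — wi iw iw wi pi wi pi wi iw iw wi pi wi iw iw wi iw iw wi pi pvv pi wi pi — and concatenate.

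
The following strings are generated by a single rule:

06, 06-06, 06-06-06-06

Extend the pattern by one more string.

s(k+1) = s(k)·-·s(k) — each term doubles the last with '-' between the halves.
Doubling 06-06-06-06 with '-' between the halves:

06-06-06-06-06-06-06-06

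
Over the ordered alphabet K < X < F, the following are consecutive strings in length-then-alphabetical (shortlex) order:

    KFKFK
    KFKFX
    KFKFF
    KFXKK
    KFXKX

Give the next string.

Treat KFXKX as a base-3 numeral over the given alphabet and add one, carrying through any trailing F's.

KFXKF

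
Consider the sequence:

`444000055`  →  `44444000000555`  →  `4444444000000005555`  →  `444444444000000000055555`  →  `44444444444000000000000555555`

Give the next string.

4444444444444000000000000005555555

The n-th term is 2n-1 4's then 2n 0's then n 5's, where the shown terms are n = 2, 3, 4, 5, 6.
For the next term, n = 7, so the run lengths are 13, 14, 7.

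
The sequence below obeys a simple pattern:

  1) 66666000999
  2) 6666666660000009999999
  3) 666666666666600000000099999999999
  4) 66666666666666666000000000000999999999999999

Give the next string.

6666666666666666666660000000000000009999999999999999999

Reading off run lengths: 6 runs 5, 9, 13, 17; 0 runs 3, 6, 9, 12; 9 runs 3, 7, 11, 15 — each is linear in n (n = 1, 2, …).
Setting n = 5 gives 21, 15, 19 characters in each block.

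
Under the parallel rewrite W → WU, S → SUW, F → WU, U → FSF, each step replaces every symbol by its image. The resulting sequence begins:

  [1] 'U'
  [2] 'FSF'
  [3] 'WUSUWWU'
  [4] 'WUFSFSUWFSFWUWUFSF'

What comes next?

WUFSFWUSUWWUSUWFSFWUWUSUWWUWUFSFWUFSFWUSUWWU

Replace each of the 18 characters of WUFSFSUWFSFWUWUFSF in place — WU FSF WU SUW WU SUW FSF WU WU SUW WU WU FSF WU FSF WU SUW WU — and concatenate.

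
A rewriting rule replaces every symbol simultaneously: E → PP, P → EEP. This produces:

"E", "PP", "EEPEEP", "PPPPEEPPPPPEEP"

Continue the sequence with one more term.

Applying the rule to each of the 14 symbols of PPPPEEPPPPPEEP gives the pieces EEP EEP EEP EEP PP PP EEP EEP EEP EEP EEP PP PP EEP, which concatenate to the answer.

EEPEEPEEPEEPPPPPEEPEEPEEPEEPEEPPPPPEEP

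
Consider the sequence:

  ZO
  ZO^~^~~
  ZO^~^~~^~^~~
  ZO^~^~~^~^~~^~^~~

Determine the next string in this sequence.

The strings grow by a fixed suffix ^~^~~ each time.
Applying this once more to ZO^~^~~^~^~~^~^~~:

ZO^~^~~^~^~~^~^~~^~^~~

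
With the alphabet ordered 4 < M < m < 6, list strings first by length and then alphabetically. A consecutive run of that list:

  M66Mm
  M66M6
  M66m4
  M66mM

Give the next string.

M66mm

Find the rightmost character of M66mM below 6, bump it to the next letter, and reset everything to its right to 4.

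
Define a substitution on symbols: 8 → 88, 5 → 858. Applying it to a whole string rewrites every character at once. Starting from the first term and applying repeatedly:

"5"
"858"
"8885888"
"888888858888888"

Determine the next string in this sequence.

Applying the rule to each of the 15 symbols of 888888858888888 gives the pieces 88 88 88 88 88 88 88 858 88 88 88 88 88 88 88, which concatenate to the answer.

8888888888888885888888888888888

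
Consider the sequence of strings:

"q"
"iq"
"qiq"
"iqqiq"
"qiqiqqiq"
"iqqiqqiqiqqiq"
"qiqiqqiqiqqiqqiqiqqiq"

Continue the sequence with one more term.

This is a Fibonacci-style word recurrence s(k) = s(k−2)·s(k−1): e.g. q·iq = qiq.
Continuing: iqqiqqiqiqqiq · qiqiqqiqiqqiqqiqiqqiq gives term 8.

iqqiqqiqiqqiqqiqiqqiqiqqiqqiqiqqiq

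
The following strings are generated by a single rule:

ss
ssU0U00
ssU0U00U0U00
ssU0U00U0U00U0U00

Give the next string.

Every step adds U0U00 to the end: s(k+1) = s(k)·U0U00.
Applying this once more to ssU0U00U0U00U0U00:

ssU0U00U0U00U0U00U0U00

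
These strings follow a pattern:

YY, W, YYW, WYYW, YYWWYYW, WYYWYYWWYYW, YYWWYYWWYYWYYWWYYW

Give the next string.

WYYWYYWWYYWYYWWYYWWYYWYYWWYYW

This is a Fibonacci-style word recurrence s(k) = s(k−2)·s(k−1): e.g. YY·W = YYW.
Continuing: WYYWYYWWYYW · YYWWYYWWYYWYYWWYYW gives term 8.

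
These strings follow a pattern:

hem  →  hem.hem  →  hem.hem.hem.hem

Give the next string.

s(k+1) = s(k)·.·s(k) — each term doubles the last with '.' between the halves.
Doubling hem.hem.hem.hem with '.' between the halves:

hem.hem.hem.hem.hem.hem.hem.hem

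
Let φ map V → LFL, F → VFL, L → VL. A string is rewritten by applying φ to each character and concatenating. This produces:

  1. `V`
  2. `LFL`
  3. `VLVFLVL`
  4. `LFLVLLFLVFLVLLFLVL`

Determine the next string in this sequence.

Replace each of the 18 characters of LFLVLLFLVFLVLLFLVL in place — VL VFL VL LFL VL VL VFL VL LFL VFL VL LFL VL VL VFL VL LFL VL — and concatenate.

VLVFLVLLFLVLVLVFLVLLFLVFLVLLFLVLVLVFLVLLFLVL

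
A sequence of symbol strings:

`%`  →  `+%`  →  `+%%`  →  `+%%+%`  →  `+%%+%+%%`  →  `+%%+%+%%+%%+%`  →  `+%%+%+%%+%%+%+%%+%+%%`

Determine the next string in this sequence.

+%%+%+%%+%%+%+%%+%+%%+%%+%+%%+%%+%

This is a Fibonacci-style word recurrence s(k) = s(k−1)·s(k−2): e.g. +%·% = +%%.
Continuing: +%%+%+%%+%%+%+%%+%+%% · +%%+%+%%+%%+% gives term 8.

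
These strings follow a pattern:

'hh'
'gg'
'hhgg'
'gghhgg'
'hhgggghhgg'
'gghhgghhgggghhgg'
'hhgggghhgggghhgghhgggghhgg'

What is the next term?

gghhgghhgggghhgghhgggghhgggghhgghhgggghhgg

From term 3 onward, concatenate the second-to-last term with the last: hh·gg = hhgg, gg·hhgg = gghhgg, …
Continuing: gghhgghhgggghhgg · hhgggghhgggghhgghhgggghhgg gives term 8.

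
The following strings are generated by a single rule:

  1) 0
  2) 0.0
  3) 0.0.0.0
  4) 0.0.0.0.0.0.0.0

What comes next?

0.0.0.0.0.0.0.0.0.0.0.0.0.0.0.0

Each string is two copies of the previous one joined by '.'.
One more doubling of 0.0.0.0.0.0.0.0 gives the answer.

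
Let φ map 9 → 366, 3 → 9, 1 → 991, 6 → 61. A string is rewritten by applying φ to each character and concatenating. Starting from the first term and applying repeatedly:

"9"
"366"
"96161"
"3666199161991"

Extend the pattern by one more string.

961616199136636699161991366366991

φ(3666199161991) expands symbol-by-symbol to 9 61 61 61 991 366 366 991 61 991 366 366 991; joining the 13 pieces gives the next term.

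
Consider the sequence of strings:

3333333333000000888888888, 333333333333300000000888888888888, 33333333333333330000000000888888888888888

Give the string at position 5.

Reading off run lengths: 3 runs 10, 13, 16; 0 runs 6, 8, 10; 8 runs 9, 12, 15 — each is linear in n, where the shown terms are n = 3, 4, 5.
For term 5, n = 7, so the run lengths are 22, 14, 21.

333333333333333333333300000000000000888888888888888888888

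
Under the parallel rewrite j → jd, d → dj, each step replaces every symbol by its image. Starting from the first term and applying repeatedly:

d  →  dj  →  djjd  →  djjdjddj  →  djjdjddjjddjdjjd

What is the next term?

djjdjddjjddjdjjdjddjdjjddjjdjddj

φ(djjdjddjjddjdjjd) expands symbol-by-symbol to dj jd jd dj jd dj dj jd jd dj dj jd dj jd jd dj; joining the 16 pieces gives the next term.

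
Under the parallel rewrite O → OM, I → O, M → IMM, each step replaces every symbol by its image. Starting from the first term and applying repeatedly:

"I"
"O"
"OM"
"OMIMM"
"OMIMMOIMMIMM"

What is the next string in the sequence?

OMIMMOIMMIMMOMOIMMIMMOIMMIMM

Rewriting each symbol of OMIMMOIMMIMM: O→OM, M→IMM, I→O, M→IMM, M→IMM, O→OM, I→O, M→IMM, M→IMM, I→O, M→IMM, M→IMM, which concatenates to OM IMM O IMM IMM OM O IMM IMM O IMM IMM.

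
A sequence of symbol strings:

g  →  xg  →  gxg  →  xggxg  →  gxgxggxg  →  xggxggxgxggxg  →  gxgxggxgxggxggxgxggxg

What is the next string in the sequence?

xggxggxgxggxggxgxggxgxggxggxgxggxg

Each term (from the third on) is the two preceding terms concatenated in order: term 3 = g·xg = gxg.
The next term joins xggxggxgxggxg and gxgxggxgxggxggxgxggxg.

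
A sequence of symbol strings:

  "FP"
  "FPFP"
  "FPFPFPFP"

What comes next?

FPFPFPFPFPFPFPFP

Every step duplicates the string.
So the next term is two copies of FPFPFPFP.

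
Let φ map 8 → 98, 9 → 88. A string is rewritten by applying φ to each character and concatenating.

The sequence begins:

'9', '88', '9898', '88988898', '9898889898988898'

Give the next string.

Rewriting the 16 symbols of 9898889898988898 one by one yields 88 98 88 98 98 98 88 98 88 98 88 98 98 98 88 98; concatenated:

88988898989888988898889898988898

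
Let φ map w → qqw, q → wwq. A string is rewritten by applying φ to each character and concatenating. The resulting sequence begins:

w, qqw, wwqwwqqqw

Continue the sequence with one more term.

qqwqqwwwqqqwqqwwwqwwqwwqqqw

Apply φ to wwqwwqqqw symbol by symbol: w→qqw, w→qqw, q→wwq, w→qqw, w→qqw, q→wwq, q→wwq, q→wwq, w→qqw; joined: qqw qqw wwq qqw qqw wwq wwq wwq qqw.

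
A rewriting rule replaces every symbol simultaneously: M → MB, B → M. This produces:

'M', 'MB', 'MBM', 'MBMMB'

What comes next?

Apply φ to MBMMB symbol by symbol: M→MB, B→M, M→MB, M→MB, B→M; joined: MB M MB MB M.

MBMMBMBM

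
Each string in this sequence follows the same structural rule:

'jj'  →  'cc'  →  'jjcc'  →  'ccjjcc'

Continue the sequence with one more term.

This is a Fibonacci-style word recurrence s(k) = s(k−2)·s(k−1): e.g. jj·cc = jjcc.
The next term joins jjcc and ccjjcc.

jjccccjjcc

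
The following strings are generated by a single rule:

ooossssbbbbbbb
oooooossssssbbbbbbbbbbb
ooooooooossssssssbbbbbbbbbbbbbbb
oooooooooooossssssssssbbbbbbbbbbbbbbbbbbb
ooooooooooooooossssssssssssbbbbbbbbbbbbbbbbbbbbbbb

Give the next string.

Each string has the form o^{3n} s^{2n+2} b^{4n+3} (n = 1, 2, …).
For the next term, n = 6, so the run lengths are 18, 14, 27.

oooooooooooooooooossssssssssssssbbbbbbbbbbbbbbbbbbbbbbbbbbb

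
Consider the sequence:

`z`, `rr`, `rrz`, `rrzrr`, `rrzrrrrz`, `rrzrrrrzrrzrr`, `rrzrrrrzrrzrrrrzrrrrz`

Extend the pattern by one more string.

From term 3 onward, concatenate the last term with the second-to-last: rr·z = rrz, rrz·rr = rrzrr, …
Continuing: rrzrrrrzrrzrrrrzrrrrz · rrzrrrrzrrzrr gives term 8.

rrzrrrrzrrzrrrrzrrrrzrrzrrrrzrrzrr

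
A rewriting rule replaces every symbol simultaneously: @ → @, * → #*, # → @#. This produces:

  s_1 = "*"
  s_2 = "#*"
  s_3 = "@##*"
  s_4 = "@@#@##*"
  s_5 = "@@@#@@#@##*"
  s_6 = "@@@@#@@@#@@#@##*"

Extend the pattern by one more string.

Replace each of the 16 characters of @@@@#@@@#@@#@##* in place — @ @ @ @ @# @ @ @ @# @ @ @# @ @# @# #* — and concatenate.

@@@@@#@@@@#@@@#@@#@##*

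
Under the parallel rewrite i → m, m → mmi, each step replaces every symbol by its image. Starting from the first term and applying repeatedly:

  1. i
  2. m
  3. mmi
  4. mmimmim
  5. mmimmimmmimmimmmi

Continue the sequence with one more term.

Rewriting the 17 symbols of mmimmimmmimmimmmi one by one yields mmi mmi m mmi mmi m mmi mmi mmi m mmi mmi m mmi mmi mmi m; concatenated:

mmimmimmmimmimmmimmimmimmmimmimmmimmimmim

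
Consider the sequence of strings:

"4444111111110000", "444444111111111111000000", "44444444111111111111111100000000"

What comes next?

Term n consists of 2n 4's, followed by 4n 1's, followed by 2n 0's, where the shown terms are n = 2, 3, 4.
Setting n = 5 gives 10, 20, 10 characters in each block.

4444444444111111111111111111110000000000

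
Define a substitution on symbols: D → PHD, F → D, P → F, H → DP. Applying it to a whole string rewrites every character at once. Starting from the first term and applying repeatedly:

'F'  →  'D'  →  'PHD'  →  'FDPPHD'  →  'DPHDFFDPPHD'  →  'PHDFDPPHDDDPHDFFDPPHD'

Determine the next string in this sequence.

φ(PHDFDPPHDDDPHDFFDPPHD) expands symbol-by-symbol to F DP PHD D PHD F F DP PHD PHD PHD F DP PHD D D PHD F F DP PHD; joining the 21 pieces gives the next term.

FDPPHDDPHDFFDPPHDPHDPHDFDPPHDDDPHDFFDPPHD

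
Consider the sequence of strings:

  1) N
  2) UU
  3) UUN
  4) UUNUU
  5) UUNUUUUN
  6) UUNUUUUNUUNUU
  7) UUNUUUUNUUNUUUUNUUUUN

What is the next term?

Each term (from the third on) is the previous term followed by the one before it: term 3 = UU·N = UUN.
The next term joins UUNUUUUNUUNUUUUNUUUUN and UUNUUUUNUUNUU.

UUNUUUUNUUNUUUUNUUUUNUUNUUUUNUUNUU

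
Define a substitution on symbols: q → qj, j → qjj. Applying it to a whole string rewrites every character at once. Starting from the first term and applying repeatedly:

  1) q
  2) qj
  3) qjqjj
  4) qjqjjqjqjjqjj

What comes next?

Applying the rule to each of the 13 symbols of qjqjjqjqjjqjj gives the pieces qj qjj qj qjj qjj qj qjj qj qjj qjj qj qjj qjj, which concatenate to the answer.

qjqjjqjqjjqjjqjqjjqjqjjqjjqjqjjqjj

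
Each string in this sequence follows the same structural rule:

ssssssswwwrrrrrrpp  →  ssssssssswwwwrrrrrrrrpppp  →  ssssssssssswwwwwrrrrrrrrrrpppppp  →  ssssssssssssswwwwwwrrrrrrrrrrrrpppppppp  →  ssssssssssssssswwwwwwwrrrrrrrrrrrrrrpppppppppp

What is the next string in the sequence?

ssssssssssssssssswwwwwwwwrrrrrrrrrrrrrrrrpppppppppppp

The n-th term is 2n+3 s's then n+1 w's then 2n+2 r's then 2n-2 p's, where the shown terms are n = 2, 3, 4, 5, 6.
At n = 7 the blocks have lengths 17, 8, 16, 12.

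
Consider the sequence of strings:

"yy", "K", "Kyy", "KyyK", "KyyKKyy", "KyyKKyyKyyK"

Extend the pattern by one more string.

KyyKKyyKyyKKyyKKyy

This is a Fibonacci-style word recurrence s(k) = s(k−1)·s(k−2): e.g. K·yy = Kyy.
So term 7 is KyyKKyyKyyK·KyyKKyy.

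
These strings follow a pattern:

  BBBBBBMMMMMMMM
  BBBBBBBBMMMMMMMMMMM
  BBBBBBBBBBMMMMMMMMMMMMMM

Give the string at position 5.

Reading off run lengths: B runs 6, 8, 10; M runs 8, 11, 14 — each is linear in n, where the shown terms are n = 3, 4, 5.
At n = 7 the blocks have lengths 14, 20.

BBBBBBBBBBBBBBMMMMMMMMMMMMMMMMMMMM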